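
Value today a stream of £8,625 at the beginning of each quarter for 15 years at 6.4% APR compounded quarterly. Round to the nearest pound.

£336,382

With 4 periods per year: i = 0.016, n = 60.
PV = PMT · [1 − (1+i)^(−n)] / i × (1+i) = 8625 · 39.000837 = 336,382.2185
(Beginning-of-period payments → annuity-due factor ×(1+i).)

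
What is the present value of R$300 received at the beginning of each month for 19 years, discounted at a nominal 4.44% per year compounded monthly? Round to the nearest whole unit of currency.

i = 0.0444/12 = 0.0037 per month; n = 19·12 = 228.
Annuity factor a(228|0.0037) × (1+i) = 154.399073; PV = 300 × 154.399073 = 46,319.7218
(Beginning-of-period payments → annuity-due factor ×(1+i).)

R$46,320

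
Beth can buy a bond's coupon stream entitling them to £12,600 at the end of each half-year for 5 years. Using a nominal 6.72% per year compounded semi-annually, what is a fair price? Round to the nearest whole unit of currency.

£105,533

With 2 periods per year: i = 0.0336, n = 10.
PV = 12600 × [1 − (1+0.0336)^(−10)] / 0.0336 = 12600 × 8.375602 = 105,532.5819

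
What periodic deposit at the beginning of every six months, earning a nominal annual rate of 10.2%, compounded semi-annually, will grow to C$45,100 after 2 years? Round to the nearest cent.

i = 0.102/2 = 0.051 per half-year; n = 2·2 = 4.
FV-annuity factor × (1+i) = 4.536680; PMT = 45100 / 4.536680 = 9,941.1904

C$9,941.19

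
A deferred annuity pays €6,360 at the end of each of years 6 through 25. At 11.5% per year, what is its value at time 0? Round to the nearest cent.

€28,452.92

PV at t=5 (ordinary 20-year annuity): 6360 × a(20|0.115) = 6360 × 7.709816 = 49,034.4289
Discount back 5 years: 49,034.4289 × (1+0.115)^(−5) = 49,034.4289 × 0.580264 = 28,452.9162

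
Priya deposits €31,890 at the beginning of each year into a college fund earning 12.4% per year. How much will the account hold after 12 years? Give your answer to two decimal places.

€886,357.46

Accumulation factor s(12|0.124) × (1+i) = 27.794213; FV = 31890 × 27.794213 = 886,357.4634
(Beginning-of-period payments → annuity-due factor ×(1+i).)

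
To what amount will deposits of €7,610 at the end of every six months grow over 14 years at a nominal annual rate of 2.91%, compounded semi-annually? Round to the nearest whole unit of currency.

€260,727

i = 0.0291/2 = 0.01455 per half-year; n = 14·2 = 28.
FV = PMT · [(1+i)^n − 1] / i = 7610 · 34.261168 = 260,727.4885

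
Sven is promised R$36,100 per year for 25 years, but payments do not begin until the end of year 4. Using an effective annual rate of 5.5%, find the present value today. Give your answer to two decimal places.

R$412,387.93

PV at t=3 (ordinary 25-year annuity): 36100 × a(25|0.055) = 36100 × 13.413933 = 484,242.9689
Discount back 3 years: 484,242.9689 × (1+0.055)^(−3) = 484,242.9689 × 0.851614 = 412,387.9291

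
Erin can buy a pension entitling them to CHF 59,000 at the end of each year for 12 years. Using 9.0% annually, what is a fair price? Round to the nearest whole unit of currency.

Annuity factor a(12|0.09) = 7.160725; PV = 59000 × 7.160725 = 422,482.7913

CHF 422,483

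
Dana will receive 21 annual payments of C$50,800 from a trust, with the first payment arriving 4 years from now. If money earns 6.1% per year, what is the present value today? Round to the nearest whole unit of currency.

C$496,171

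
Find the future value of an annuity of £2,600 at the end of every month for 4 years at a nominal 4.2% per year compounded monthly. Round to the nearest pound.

i = 0.042/12 = 0.0035 per month; n = 4·12 = 48.
FV = PMT · [(1+i)^n − 1] / i = 2600 · 52.168482 = 135,638.0536

£135,638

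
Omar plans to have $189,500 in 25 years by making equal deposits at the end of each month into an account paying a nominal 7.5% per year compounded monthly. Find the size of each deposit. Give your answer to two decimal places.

$216.01

Periodic rate i = 0.075/12 = 0.00625; n = 25 × 12 = 300 periods.
PMT = 189500 / ( [(1+0.00625)^300 − 1] / 0.00625 ) = 189500 / 877.260872 = 216.0133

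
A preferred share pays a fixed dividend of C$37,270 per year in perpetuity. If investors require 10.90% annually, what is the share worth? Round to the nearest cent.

C$341,926.61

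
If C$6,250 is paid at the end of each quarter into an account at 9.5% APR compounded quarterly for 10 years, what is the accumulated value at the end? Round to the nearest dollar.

C$409,777

With 4 periods per year: i = 0.02375, n = 40.
FV = 6250 × [(1+0.02375)^40 − 1] / 0.02375 = 6250 × 65.564306 = 409,776.9149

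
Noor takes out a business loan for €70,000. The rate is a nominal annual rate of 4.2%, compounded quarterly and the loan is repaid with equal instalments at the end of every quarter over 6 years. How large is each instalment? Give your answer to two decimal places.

i = 0.042/4 = 0.0105 per quarter; n = 6·4 = 24.
Annuity-PV factor = 21.117470; PMT = 70000 / 21.117470 = 3,314.7910

€3,314.79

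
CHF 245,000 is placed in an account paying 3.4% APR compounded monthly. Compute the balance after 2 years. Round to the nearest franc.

i = 0.034/12 = 0.00283333 per month; n = 2·12 = 24.
FV = PV·(1+i)^n = 245,000 × 1.070262 = 262,214.2870

CHF 262,214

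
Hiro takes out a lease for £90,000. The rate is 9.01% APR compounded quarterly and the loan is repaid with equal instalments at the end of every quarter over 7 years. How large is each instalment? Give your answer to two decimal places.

£4,368.67

With 4 periods per year: i = 0.022525, n = 28.
PMT = 90000 / ( [1 − (1+0.022525)^(−28)] / 0.022525 ) = 90000 / 20.601250 = 4,368.6669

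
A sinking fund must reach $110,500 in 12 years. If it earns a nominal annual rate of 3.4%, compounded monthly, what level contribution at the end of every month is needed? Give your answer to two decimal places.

Periodic rate i = 0.034/12 = 0.00283333; n = 12 × 12 = 144 periods.
PMT = 110500 / ( [(1+0.00283333)^144 − 1] / 0.00283333 ) = 110500 / 177.508182 = 622.5065

$622.51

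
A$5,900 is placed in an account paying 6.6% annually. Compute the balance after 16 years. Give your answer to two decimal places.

FV = 5,900 × (1 + 0.066)^16 = 16,404.6620

A$16,404.66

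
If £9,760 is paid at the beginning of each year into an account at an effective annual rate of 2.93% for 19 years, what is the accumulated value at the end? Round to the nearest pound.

Accumulation factor s(19|0.0293) × (1+i) = 25.679864; FV = 9760 × 25.679864 = 250,635.4682
(Beginning-of-period payments → annuity-due factor ×(1+i).)

£250,635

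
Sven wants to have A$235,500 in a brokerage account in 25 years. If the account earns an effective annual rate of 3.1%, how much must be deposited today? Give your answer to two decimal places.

A$109,780.27

Discount factor = (1+0.031)^(−25) = 0.466158; PV = 235,500 × 0.466158 = 109,780.2662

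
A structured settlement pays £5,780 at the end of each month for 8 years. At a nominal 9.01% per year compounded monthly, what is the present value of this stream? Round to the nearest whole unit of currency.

Periodic rate i = 0.0901/12 = 0.00750833; n = 8 × 12 = 96 periods.
PV = PMT · [1 − (1+i)^(−n)] / i = 5780 · 68.234274 = 394,394.1057

£394,394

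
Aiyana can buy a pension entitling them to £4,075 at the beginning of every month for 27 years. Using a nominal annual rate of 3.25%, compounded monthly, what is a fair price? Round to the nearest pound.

£880,600

With 12 periods per year: i = 0.00270833, n = 324.
Annuity factor a(324|0.00270833) × (1+i) = 216.098265; PV = 4075 × 216.098265 = 880,600.4284
Payments are at the start of each period, so multiply by (1+i).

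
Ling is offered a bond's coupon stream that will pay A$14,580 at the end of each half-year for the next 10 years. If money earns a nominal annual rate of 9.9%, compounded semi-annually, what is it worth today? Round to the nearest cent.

A$182,471.82

With 2 periods per year: i = 0.0495, n = 20.
PV = 14580 × [1 − (1+0.0495)^(−20)] / 0.0495 = 14580 × 12.515214 = 182,471.8173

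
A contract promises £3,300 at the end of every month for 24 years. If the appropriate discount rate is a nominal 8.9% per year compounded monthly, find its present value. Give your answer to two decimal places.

£391,968.29

With 12 periods per year: i = 0.00741667, n = 288.
PV = PMT · [1 − (1+i)^(−n)] / i = 3300 · 118.778270 = 391,968.2918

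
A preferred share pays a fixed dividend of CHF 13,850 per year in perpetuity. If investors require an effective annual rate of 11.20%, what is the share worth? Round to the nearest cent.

PV = C/r = 13850/0.112 = 123,660.7143

CHF 123,660.71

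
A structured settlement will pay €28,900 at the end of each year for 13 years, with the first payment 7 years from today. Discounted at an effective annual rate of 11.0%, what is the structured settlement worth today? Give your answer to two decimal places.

PV at t=6 (ordinary 13-year annuity): 28900 × a(13|0.11) = 28900 × 6.749870 = 195,071.2547
Discount back 6 years: 195,071.2547 × (1+0.11)^(−6) = 195,071.2547 × 0.534641 = 104,293.0587

€104,293.06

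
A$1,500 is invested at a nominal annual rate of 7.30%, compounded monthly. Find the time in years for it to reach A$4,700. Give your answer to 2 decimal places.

Periodic rate i = 0.073/12 = 0.00608333.
(1+i)^n = 4700/1500 = 3.13333, so n = ln 3.13333 / ln 1.00608 = 188.3125 months
= 188.3125/12 years

15.69 years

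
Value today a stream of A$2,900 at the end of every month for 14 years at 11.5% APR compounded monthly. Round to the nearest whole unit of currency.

With 12 periods per year: i = 0.00958333, n = 168.
PV = 2900 × [1 − (1+0.00958333)^(−168)] / 0.00958333 = 2900 × 83.329485 = 241,655.5061

A$241,656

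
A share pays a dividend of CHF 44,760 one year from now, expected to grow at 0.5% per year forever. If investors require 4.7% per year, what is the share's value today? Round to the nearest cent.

CHF 1,065,714.29

PV = D₁/(r − g) = 44760/(0.047 − 0.005) = 1,065,714.2857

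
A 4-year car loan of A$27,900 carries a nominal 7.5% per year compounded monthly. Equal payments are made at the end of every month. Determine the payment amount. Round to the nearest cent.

i = 0.075/12 = 0.00625 per month; n = 4·12 = 48.
Annuity-PV factor = 41.358371; PMT = 27900 / 41.358371 = 674.5914

A$674.59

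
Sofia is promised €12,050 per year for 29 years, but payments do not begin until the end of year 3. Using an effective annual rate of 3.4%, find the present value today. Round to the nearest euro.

€205,777

Value one period before first payment (t=2): 12050 × [1 − (1+0.034)^(−29)] / 0.034 = 12050 × 18.257898 = 220,007.6682
PV₀ = 220,007.6682 / (1+0.034)^2 = 220,007.6682 / 1.069156 = 205,776.9569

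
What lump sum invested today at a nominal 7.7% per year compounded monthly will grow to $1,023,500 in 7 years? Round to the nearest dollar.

$598,069

i = 0.077/12 = 0.00641667 per month; n = 7·12 = 84.
PV = 1,023,500 / (1 + 0.00641667)^84 = 1,023,500 / 1.711342 = 598,068.5232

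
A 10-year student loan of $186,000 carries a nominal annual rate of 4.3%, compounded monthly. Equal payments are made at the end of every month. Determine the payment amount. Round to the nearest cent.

$1,909.79

Periodic rate i = 0.043/12 = 0.00358333; n = 10 × 12 = 120 periods.
Annuity-PV factor = 97.392766; PMT = 186000 / 97.392766 = 1,909.7928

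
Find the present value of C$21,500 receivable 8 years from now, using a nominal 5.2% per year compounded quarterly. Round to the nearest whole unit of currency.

With 4 periods per year: i = 0.013, n = 32.
PV = 21,500 / (1 + 0.013)^32 = 21,500 / 1.511828 = 14,221.1988

C$14,221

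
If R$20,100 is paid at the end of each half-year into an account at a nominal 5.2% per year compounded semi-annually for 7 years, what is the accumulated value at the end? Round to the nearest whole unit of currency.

Periodic rate i = 0.052/2 = 0.026; n = 7 × 2 = 14 periods.
FV = 20100 × [(1+0.026)^14 − 1] / 0.026 = 20100 × 16.630609 = 334,275.2450

R$334,275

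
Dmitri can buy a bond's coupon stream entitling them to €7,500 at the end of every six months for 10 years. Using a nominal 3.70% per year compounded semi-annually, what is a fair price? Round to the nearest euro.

With 2 periods per year: i = 0.0185, n = 20.
PV = PMT · [1 − (1+i)^(−n)] / i = 7500 · 16.590618 = 124,429.6366

€124,430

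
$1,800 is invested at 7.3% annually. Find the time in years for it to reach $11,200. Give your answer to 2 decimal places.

25.95 years

(1+i)^n = 11200/1800 = 6.22222, so n = ln 6.22222 / ln 1.073 = 25.9462 years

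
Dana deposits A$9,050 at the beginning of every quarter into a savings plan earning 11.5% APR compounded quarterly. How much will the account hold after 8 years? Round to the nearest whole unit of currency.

A$478,281

With 4 periods per year: i = 0.02875, n = 32.
Accumulation factor s(32|0.02875) × (1+i) = 52.848696; FV = 9050 × 52.848696 = 478,280.6986
(annuity-due: payments at period start, so ×(1+i).)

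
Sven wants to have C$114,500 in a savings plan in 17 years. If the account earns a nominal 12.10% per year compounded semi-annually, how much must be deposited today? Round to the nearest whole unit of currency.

C$15,540

i = 0.121/2 = 0.0605 per half-year; n = 17·2 = 34.
Discount factor = (1+0.0605)^(−34) = 0.135718; PV = 114,500 × 0.135718 = 15,539.6993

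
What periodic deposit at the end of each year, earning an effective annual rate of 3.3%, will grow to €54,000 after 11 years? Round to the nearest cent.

€4,151.58

FV-annuity factor = 13.007111; PMT = 54000 / 13.007111 = 4,151.5754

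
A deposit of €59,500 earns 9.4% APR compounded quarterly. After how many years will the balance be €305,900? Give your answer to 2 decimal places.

Periodic rate i = 0.094/4 = 0.0235.
n = ln(305900/59500) / ln(1+0.0235) = ln(5.14118) / 0.023228 = 70.4870 quarters
= 70.4870/4 years

17.62 years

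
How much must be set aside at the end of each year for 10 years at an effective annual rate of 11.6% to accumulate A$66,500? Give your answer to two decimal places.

FV-annuity factor = 17.212852; PMT = 66500 / 17.212852 = 3,863.3922

A$3,863.39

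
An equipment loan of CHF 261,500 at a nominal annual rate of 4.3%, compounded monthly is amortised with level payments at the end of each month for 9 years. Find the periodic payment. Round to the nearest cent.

CHF 2,924.24

i = 0.043/12 = 0.00358333 per month; n = 9·12 = 108.
Annuity-PV factor = 89.424837; PMT = 261500 / 89.424837 = 2,924.2435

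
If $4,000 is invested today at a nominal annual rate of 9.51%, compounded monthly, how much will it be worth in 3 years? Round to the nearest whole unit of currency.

$5,315

Periodic rate i = 0.0951/12 = 0.007925; n = 3 × 12 = 36 periods.
FV = PV·(1+i)^n = 4,000 × 1.328666 = 5,314.6640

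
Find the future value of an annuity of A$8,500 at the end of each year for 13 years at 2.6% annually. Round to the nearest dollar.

FV = 8500 × [(1+0.026)^13 − 1] / 0.026 = 8500 × 15.234512 = 129,493.3511

A$129,493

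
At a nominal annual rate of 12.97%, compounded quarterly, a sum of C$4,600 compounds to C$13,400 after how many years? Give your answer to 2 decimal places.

8.38 years

Periodic rate i = 0.1297/4 = 0.032425.
n = ln(13400/4600) / ln(1+0.032425) = ln(2.91304) / 0.031910 = 33.5063 quarters
= 33.5063/4 years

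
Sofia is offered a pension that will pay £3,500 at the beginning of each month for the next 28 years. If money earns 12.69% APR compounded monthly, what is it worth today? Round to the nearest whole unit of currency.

£324,712

Periodic rate i = 0.1269/12 = 0.010575; n = 28 × 12 = 336 periods.
PV = 3500 × [1 − (1+0.010575)^(−336)] / 0.010575 × (1+i) = 3500 × 92.774888 = 324,712.1095
Payments are at the start of each period, so multiply by (1+i).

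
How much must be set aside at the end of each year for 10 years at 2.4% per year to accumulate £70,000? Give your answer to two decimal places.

PMT = 70000 / ( [(1+0.024)^10 − 1] / 0.024 ) = 70000 / 11.152108 = 6,276.8400

£6,276.84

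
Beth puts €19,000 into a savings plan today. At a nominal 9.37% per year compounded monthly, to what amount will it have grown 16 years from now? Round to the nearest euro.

€84,590

With 12 periods per year: i = 0.00780833, n = 192.
FV = 19,000 × (1 + 0.00780833)^192 = 84,590.0074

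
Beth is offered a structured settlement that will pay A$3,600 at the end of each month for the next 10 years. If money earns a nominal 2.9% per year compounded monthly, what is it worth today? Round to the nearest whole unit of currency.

i = 0.029/12 = 0.00241667 per month; n = 10·12 = 120.
PV = PMT · [1 − (1+i)^(−n)] / i = 3600 · 104.058457 = 374,610.4450

A$374,610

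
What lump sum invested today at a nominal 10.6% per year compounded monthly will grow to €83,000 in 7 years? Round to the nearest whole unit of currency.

€39,650

With 12 periods per year: i = 0.00883333, n = 84.
PV = FV·(1+i)^(−n) = 83,000 × 0.477715 = 39,650.3035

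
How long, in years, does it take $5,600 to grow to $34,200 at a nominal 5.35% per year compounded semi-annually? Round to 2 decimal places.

34.27 years

Periodic rate i = 0.0535/2 = 0.02675.
(1+i)^n = 34200/5600 = 6.10714, so n = ln 6.10714 / ln 1.02675 = 68.5441 half-years
= 68.5441/2 years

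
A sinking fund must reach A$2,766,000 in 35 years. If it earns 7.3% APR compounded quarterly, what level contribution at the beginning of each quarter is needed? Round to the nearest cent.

i = 0.073/4 = 0.01825 per quarter; n = 35·4 = 140.
PMT = 2.766e+06 / ( [(1+0.01825)^140 − 1] / 0.01825 × (1+i) ) = 2.766e+06 / 646.000328 = 4,281.7316

A$4,281.73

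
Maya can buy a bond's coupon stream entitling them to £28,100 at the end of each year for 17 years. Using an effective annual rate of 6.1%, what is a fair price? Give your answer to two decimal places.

PV = 28100 × [1 − (1+0.061)^(−17)] / 0.061 = 28100 × 10.402314 = 292,305.0253

£292,305.03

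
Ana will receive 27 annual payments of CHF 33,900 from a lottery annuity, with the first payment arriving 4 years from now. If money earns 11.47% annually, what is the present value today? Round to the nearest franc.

CHF 202,011

PV at t=3 (ordinary 27-year annuity): 33900 × a(27|0.1147) = 33900 × 8.253698 = 279,800.3651
Discount back 3 years: 279,800.3651 × (1+0.1147)^(−3) = 279,800.3651 × 0.721981 = 202,010.6534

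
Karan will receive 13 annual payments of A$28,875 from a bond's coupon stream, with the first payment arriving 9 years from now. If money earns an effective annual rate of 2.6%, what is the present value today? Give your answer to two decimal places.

PV at t=8 (ordinary 13-year annuity): 28875 × a(13|0.026) = 28875 × 10.912213 = 315,090.1646
Discount back 8 years: 315,090.1646 × (1+0.026)^(−8) = 315,090.1646 × 0.814369 = 256,599.5916

A$256,599.59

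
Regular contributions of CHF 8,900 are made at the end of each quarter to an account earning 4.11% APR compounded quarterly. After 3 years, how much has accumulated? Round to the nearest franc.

With 4 periods per year: i = 0.010275, n = 12.
FV = PMT · [(1+i)^n − 1] / i = 8900 · 12.701923 = 113,047.1106

CHF 113,047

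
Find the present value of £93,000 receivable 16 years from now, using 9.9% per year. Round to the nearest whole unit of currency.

£20,536

PV = FV·(1+i)^(−n) = 93,000 × 0.220819 = 20,536.1898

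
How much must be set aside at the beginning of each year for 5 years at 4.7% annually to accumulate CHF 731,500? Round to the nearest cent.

PMT = 731500 / ( [(1+0.047)^5 − 1] / 0.047 × (1+i) ) = 731500 / 5.750767 = 127,200.4271

CHF 127,200.43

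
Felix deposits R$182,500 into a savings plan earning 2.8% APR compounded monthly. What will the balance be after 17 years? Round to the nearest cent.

R$293,593.37

Periodic rate i = 0.028/12 = 0.00233333; n = 17 × 12 = 204 periods.
182,500 × (1+0.00233333)^204 = 182,500 × 1.608731 = 293,593.3663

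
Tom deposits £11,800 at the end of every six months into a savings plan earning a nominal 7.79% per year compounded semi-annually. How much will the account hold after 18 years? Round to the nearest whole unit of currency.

£895,944

Periodic rate i = 0.0779/2 = 0.03895; n = 18 × 2 = 36 periods.
FV = PMT · [(1+i)^n − 1] / i = 11800 · 75.927495 = 895,944.4383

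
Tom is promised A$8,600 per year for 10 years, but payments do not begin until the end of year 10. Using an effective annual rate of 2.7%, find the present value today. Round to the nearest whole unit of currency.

A$58,614

Value one period before first payment (t=9): 8600 × [1 − (1+0.027)^(−10)] / 0.027 = 8600 × 8.662303 = 74,495.8056
PV₀ = 74,495.8056 / (1+0.027)^9 = 74,495.8056 / 1.270966 = 58,613.5234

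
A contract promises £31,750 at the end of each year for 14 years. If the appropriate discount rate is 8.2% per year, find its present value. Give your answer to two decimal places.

PV = 31750 × [1 − (1+0.082)^(−14)] / 0.082 = 31750 × 8.149321 = 258,740.9463

£258,740.95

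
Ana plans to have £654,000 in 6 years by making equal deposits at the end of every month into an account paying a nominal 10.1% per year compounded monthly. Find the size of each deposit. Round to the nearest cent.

With 12 periods per year: i = 0.00841667, n = 72.
FV-annuity factor = 98.428694; PMT = 654000 / 98.428694 = 6,644.4039

£6,644.40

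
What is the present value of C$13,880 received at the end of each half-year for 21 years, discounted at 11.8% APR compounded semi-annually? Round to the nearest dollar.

C$214,075

Periodic rate i = 0.118/2 = 0.059; n = 21 × 2 = 42 periods.
Annuity factor a(42|0.059) = 15.423282; PV = 13880 × 15.423282 = 214,075.1554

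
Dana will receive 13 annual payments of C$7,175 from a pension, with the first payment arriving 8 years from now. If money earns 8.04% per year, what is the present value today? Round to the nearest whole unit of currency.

PV at t=7 (ordinary 13-year annuity): 7175 × a(13|0.0804) = 7175 × 7.886417 = 56,585.0388
PV₀ = 56,585.0388 / (1+0.0804)^7 = 56,585.0388 / 1.718272 = 32,931.3542

C$32,931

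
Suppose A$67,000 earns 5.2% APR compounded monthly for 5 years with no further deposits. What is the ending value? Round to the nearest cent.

A$86,845.52

Periodic rate i = 0.052/12 = 0.00433333; n = 5 × 12 = 60 periods.
FV = PV·(1+i)^n = 67,000 × 1.296202 = 86,845.5200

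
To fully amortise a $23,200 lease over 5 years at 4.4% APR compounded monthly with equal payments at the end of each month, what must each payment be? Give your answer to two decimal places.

Periodic rate i = 0.044/12 = 0.00366667; n = 5 × 12 = 60 periods.
PMT = 23200 / ( [1 − (1+0.00366667)^(−60)] / 0.00366667 ) = 23200 / 53.770430 = 431.4639

$431.46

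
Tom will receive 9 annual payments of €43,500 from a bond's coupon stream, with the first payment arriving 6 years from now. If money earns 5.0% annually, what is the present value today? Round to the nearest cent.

PV at t=5 (ordinary 9-year annuity): 43500 × a(9|0.05) = 43500 × 7.107822 = 309,190.2429
Discount back 5 years: 309,190.2429 × (1+0.05)^(−5) = 309,190.2429 × 0.783526 = 242,258.6457

€242,258.65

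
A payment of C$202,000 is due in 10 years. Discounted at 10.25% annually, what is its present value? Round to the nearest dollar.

C$76,132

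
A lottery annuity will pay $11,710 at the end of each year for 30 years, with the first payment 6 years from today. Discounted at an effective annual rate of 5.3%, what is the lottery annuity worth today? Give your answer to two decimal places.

$134,414.59

PV at t=5 (ordinary 30-year annuity): 11710 × a(30|0.053) = 11710 × 14.860429 = 174,015.6292
PV₀ = 174,015.6292 / (1+0.053)^5 = 174,015.6292 / 1.294619 = 134,414.5864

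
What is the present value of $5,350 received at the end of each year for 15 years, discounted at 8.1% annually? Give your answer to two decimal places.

$45,514.92

Annuity factor a(15|0.081) = 8.507462; PV = 5350 × 8.507462 = 45,514.9195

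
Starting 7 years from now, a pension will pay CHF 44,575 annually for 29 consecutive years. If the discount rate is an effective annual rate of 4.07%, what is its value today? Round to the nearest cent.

CHF 590,988.99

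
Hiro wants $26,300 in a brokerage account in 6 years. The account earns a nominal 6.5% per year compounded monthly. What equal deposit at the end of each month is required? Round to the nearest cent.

With 12 periods per year: i = 0.00541667, n = 72.
FV-annuity factor = 87.771168; PMT = 26300 / 87.771168 = 299.6428

$299.64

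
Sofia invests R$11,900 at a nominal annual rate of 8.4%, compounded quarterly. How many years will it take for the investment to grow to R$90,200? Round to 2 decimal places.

Periodic rate i = 0.084/4 = 0.021.
(1+i)^n = 90200/11900 = 7.57983, so n = ln 7.57983 / ln 1.021 = 97.4612 quarters
= 97.4612/4 years

24.37 years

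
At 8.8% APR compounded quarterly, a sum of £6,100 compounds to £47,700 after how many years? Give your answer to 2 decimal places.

23.63 years

Periodic rate i = 0.088/4 = 0.022.
n = ln(47700/6100) / ln(1+0.022) = ln(7.81967) / 0.021761 = 94.5083 quarters
= 94.5083/4 years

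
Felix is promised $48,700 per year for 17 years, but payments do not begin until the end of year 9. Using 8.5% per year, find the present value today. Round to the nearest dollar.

$223,777

PV at t=8 (ordinary 17-year annuity): 48700 × a(17|0.085) = 48700 × 8.825192 = 429,786.8472
Discount back 8 years: 429,786.8472 × (1+0.085)^(−8) = 429,786.8472 × 0.520669 = 223,776.8804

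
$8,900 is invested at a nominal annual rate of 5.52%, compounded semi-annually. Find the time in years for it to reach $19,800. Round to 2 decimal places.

14.69 years

Periodic rate i = 0.0552/2 = 0.0276.
(1+i)^n = 19800/8900 = 2.22472, so n = ln 2.22472 / ln 1.0276 = 29.3701 half-years
= 29.3701/2 years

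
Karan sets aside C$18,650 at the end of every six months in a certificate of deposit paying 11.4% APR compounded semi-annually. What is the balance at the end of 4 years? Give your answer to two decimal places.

C$182,611.77

i = 0.114/2 = 0.057 per half-year; n = 4·2 = 8.
Accumulation factor s(8|0.057) = 9.791516; FV = 18650 × 9.791516 = 182,611.7691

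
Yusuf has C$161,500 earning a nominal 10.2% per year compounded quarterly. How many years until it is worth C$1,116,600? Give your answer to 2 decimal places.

Periodic rate i = 0.102/4 = 0.0255.
(1+i)^n = 1.1166e+06/161500 = 6.91393, so n = ln 6.91393 / ln 1.0255 = 76.7878 quarters
= 76.7878/4 years

19.20 years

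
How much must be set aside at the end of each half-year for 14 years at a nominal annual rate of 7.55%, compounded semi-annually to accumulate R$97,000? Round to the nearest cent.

With 2 periods per year: i = 0.03775, n = 28.
PMT = 97000 / ( [(1+0.03775)^28 − 1] / 0.03775 ) = 97000 / 48.271746 = 2,009.4570

R$2,009.46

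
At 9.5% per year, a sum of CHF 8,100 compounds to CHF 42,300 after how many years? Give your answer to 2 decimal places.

18.21 years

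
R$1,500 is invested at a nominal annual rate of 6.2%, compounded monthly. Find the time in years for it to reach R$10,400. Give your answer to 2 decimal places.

Periodic rate i = 0.062/12 = 0.00516667.
(1+i)^n = 10400/1500 = 6.93333, so n = ln 6.93333 / ln 1.00517 = 375.7430 months
= 375.7430/12 years

31.31 years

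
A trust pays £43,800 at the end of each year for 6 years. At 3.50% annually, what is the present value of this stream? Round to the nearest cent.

£233,390.62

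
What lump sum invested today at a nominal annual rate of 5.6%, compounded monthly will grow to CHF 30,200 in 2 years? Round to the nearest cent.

CHF 27,007.17

With 12 periods per year: i = 0.00466667, n = 24.
PV = 30,200 / (1 + 0.00466667)^24 = 30,200 / 1.118222 = 27,007.1717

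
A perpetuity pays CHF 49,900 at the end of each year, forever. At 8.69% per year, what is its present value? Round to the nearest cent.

CHF 574,223.25

PV = PMT / i = 49900 / 0.0869 = 574,223.2451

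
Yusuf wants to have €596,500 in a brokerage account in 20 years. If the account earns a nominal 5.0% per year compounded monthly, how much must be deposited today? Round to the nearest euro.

i = 0.05/12 = 0.00416667 per month; n = 20·12 = 240.
Discount factor = (1+0.00416667)^(−240) = 0.368645; PV = 596,500 × 0.368645 = 219,896.4615

€219,896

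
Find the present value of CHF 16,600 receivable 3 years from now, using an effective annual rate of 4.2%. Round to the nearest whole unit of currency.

PV = FV·(1+i)^(−n) = 16,600 × 0.883887 = 14,672.5275

CHF 14,673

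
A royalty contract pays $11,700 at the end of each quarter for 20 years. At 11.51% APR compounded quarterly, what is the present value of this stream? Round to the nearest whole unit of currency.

$364,575

With 4 periods per year: i = 0.028775, n = 80.
Annuity factor a(80|0.028775) = 31.160255; PV = 11700 × 31.160255 = 364,574.9884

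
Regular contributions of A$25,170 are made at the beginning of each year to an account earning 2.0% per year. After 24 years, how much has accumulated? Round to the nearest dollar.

A$781,033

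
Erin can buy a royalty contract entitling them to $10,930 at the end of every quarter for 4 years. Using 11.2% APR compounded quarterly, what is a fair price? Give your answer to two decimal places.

With 4 periods per year: i = 0.028, n = 16.
Annuity factor a(16|0.028) = 12.755330; PV = 10930 × 12.755330 = 139,415.7547

$139,415.75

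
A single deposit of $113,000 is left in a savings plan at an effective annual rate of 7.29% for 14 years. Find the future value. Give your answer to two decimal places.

$302,627.14

113,000 × (1+0.0729)^14 = 113,000 × 2.678116 = 302,627.1428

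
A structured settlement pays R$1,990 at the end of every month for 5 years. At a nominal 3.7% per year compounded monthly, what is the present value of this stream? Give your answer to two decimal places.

R$108,853.51

Periodic rate i = 0.037/12 = 0.00308333; n = 5 × 12 = 60 periods.
Annuity factor a(60|0.00308333) = 54.700259; PV = 1990 × 54.700259 = 108,853.5146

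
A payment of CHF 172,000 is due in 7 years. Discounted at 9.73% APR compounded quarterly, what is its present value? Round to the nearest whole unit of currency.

i = 0.0973/4 = 0.024325 per quarter; n = 7·4 = 28.
PV = 172,000 / (1 + 0.024325)^28 = 172,000 / 1.960007 = 87,754.7878

CHF 87,755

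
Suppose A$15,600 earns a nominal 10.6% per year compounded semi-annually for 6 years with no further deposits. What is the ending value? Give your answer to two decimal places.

With 2 periods per year: i = 0.053, n = 12.
FV = 15,600 × (1 + 0.053)^12 = 28,991.1239

A$28,991.12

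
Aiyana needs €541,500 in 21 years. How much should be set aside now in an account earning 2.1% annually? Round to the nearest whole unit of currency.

€349,992

PV = FV·(1+i)^(−n) = 541,500 × 0.646338 = 349,991.8063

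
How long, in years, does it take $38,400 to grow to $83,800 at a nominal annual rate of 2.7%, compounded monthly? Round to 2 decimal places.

28.94 years

Periodic rate i = 0.027/12 = 0.00225.
n = ln(83800/38400) / ln(1+0.00225) = ln(2.18229) / 0.002247 = 347.2236 months
= 347.2236/12 years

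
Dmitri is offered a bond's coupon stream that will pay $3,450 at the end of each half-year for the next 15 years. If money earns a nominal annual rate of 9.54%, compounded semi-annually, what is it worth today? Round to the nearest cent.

i = 0.0954/2 = 0.0477 per half-year; n = 15·2 = 30.
PV = 3450 × [1 − (1+0.0477)^(−30)] / 0.0477 = 3450 × 15.783841 = 54,454.2521

$54,454.25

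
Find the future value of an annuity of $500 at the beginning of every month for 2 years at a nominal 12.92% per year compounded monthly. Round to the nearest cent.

$13,756.57

With 12 periods per year: i = 0.0107667, n = 24.
FV = PMT · [(1+i)^n − 1] / i × (1+i) = 500 · 27.513147 = 13,756.5736
(annuity-due: payments at period start, so ×(1+i).)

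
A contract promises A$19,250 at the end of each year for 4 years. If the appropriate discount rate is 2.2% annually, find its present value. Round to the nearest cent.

PV = PMT · [1 − (1+i)^(−n)] / i = 19250 · 3.789320 = 72,944.4104

A$72,944.41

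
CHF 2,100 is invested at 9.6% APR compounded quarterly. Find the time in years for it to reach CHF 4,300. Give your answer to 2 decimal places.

7.55 years

Periodic rate i = 0.096/4 = 0.024.
(1+i)^n = 4300/2100 = 2.04762, so n = ln 2.04762 / ln 1.024 = 30.2185 quarters
= 30.2185/4 years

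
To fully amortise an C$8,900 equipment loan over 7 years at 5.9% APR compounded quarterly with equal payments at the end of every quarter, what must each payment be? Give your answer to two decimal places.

C$390.31

i = 0.059/4 = 0.01475 per quarter; n = 7·4 = 28.
Annuity-PV factor = 22.802642; PMT = 8900 / 22.802642 = 390.3057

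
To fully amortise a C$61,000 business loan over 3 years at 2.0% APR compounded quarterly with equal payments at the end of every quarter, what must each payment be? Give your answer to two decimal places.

With 4 periods per year: i = 0.005, n = 12.
Annuity-PV factor = 11.618932; PMT = 61000 / 11.618932 = 5,250.0522

C$5,250.05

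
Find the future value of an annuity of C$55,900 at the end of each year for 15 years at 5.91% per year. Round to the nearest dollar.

Accumulation factor s(15|0.0591) = 23.117034; FV = 55900 × 23.117034 = 1,292,242.2196

C$1,292,242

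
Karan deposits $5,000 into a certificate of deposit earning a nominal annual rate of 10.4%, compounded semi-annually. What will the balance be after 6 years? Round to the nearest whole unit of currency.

$9,187

Periodic rate i = 0.104/2 = 0.052; n = 6 × 2 = 12 periods.
FV = PV·(1+i)^n = 5,000 × 1.837337 = 9,186.6862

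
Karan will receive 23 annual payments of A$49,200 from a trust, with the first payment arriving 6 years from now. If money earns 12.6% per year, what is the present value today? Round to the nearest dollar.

A$201,649

Value one period before first payment (t=5): 49200 × [1 − (1+0.126)^(−23)] / 0.126 = 49200 × 7.418607 = 364,995.4775
PV₀ = 364,995.4775 / (1+0.126)^5 = 364,995.4775 / 1.810056 = 201,648.7484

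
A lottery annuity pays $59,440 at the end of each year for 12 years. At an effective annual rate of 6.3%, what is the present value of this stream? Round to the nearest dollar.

$490,241

Annuity factor a(12|0.063) = 8.247657; PV = 59440 × 8.247657 = 490,240.7441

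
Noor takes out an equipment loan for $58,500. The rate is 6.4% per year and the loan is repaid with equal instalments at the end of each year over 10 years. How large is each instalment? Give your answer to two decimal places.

PMT = 58500 / ( [1 − (1+0.064)^(−10)] / 0.064 ) = 58500 / 7.222592 = 8,099.5849

$8,099.58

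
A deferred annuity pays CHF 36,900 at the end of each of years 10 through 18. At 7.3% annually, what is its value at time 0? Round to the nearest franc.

CHF 125,903

PV at t=9 (ordinary 9-year annuity): 36900 × a(9|0.073) = 36900 × 6.432894 = 237,373.7761
Discount back 9 years: 237,373.7761 × (1+0.073)^(−9) = 237,373.7761 × 0.530399 = 125,902.7571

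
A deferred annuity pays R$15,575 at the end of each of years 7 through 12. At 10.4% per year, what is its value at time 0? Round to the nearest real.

PV at t=6 (ordinary 6-year annuity): 15575 × a(6|0.104) = 15575 × 4.304679 = 67,045.3769
Discount back 6 years: 67,045.3769 × (1+0.104)^(−6) = 67,045.3769 × 0.552313 = 37,030.0583

R$37,030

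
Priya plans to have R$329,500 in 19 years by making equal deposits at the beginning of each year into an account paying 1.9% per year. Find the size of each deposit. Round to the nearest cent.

FV-annuity factor × (1+i) = 23.056892; PMT = 329500 / 23.056892 = 14,290.7378

R$14,290.74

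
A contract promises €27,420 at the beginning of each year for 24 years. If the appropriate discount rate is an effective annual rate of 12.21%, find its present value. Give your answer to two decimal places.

PV = 27420 × [1 − (1+0.1221)^(−24)] / 0.1221 × (1+i) = 27420 × 8.611168 = 236,118.2366
(annuity-due: payments at period start, so ×(1+i).)

€236,118.24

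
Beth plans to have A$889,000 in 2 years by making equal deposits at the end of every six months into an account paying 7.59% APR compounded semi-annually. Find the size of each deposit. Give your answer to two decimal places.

A$209,990.97

Periodic rate i = 0.0759/2 = 0.03795; n = 2 × 2 = 4 periods.
FV-annuity factor = 4.233515; PMT = 889000 / 4.233515 = 209,990.9655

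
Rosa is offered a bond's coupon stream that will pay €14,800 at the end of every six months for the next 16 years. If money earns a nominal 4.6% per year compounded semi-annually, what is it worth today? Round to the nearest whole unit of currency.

Periodic rate i = 0.046/2 = 0.023; n = 16 × 2 = 32 periods.
PV = 14800 × [1 − (1+0.023)^(−32)] / 0.023 = 14800 × 22.476685 = 332,654.9368

€332,655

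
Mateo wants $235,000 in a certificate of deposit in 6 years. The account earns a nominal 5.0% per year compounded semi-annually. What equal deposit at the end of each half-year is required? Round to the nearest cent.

$17,034.47

Periodic rate i = 0.05/2 = 0.025; n = 6 × 2 = 12 periods.
FV-annuity factor = 13.795553; PMT = 235000 / 13.795553 = 17,034.4748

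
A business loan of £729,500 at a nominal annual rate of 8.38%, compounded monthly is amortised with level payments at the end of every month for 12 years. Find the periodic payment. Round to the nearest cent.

With 12 periods per year: i = 0.00698333, n = 144.
PMT = 729500 / ( [1 − (1+0.00698333)^(−144)] / 0.00698333 ) = 729500 / 90.629233 = 8,049.2792

£8,049.28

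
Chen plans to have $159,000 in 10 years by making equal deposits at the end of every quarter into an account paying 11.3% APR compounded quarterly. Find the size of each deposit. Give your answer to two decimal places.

$2,193.74

Periodic rate i = 0.113/4 = 0.02825; n = 10 × 4 = 40 periods.
PMT = 159000 / ( [(1+0.02825)^40 − 1] / 0.02825 ) = 159000 / 72.479121 = 2,193.7352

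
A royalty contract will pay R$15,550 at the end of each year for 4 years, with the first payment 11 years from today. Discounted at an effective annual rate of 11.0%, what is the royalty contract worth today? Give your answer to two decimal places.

R$16,990.45

Value one period before first payment (t=10): 15550 × [1 − (1+0.11)^(−4)] / 0.11 = 15550 × 3.102446 = 48,243.0305
PV₀ = 48,243.0305 / (1+0.11)^10 = 48,243.0305 / 2.839421 = 16,990.4465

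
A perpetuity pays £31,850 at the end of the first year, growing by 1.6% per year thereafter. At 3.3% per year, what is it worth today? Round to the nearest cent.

£1,873,529.41

PV = PMT / (i − g) = 31850 / (0.033 − 0.016) = 31850 / 0.017000 = 1,873,529.4118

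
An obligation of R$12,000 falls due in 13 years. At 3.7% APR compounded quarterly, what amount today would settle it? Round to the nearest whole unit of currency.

Periodic rate i = 0.037/4 = 0.00925; n = 13 × 4 = 52 periods.
PV = FV·(1+i)^(−n) = 12,000 × 0.619533 = 7,434.3983

R$7,434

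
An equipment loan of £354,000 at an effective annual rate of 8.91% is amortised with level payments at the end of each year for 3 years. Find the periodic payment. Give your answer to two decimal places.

£139,625.12

PMT = 354000 / ( [1 − (1+0.0891)^(−3)] / 0.0891 ) = 354000 / 2.535360 = 139,625.1217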